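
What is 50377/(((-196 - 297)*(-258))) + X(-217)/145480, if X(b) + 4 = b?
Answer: 3650368043/9252091560 ≈ 0.39455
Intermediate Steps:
X(b) = -4 + b
50377/(((-196 - 297)*(-258))) + X(-217)/145480 = 50377/(((-196 - 297)*(-258))) + (-4 - 217)/145480 = 50377/((-493*(-258))) - 221*1/145480 = 50377/127194 - 221/145480 = 3650368043/9252091560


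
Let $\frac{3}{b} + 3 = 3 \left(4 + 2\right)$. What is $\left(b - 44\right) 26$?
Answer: $- \frac{5694}{5} \approx -1138.8$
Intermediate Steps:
$b = \frac{1}{5}$ ($b = \frac{3}{-3 + 3 \left(4 + 2\right)} = \frac{3}{-3 + 3 \cdot 6} = \frac{3}{-3 + 18} = \frac{3}{15} = 3 \cdot \frac{1}{15} = \frac{1}{5} \approx 0.2$)
$\left(b - 44\right) 26 = \left(\frac{1}{5} - 44\right) 26 = \left(- \frac{219}{5}\right) 26 = - \frac{5694}{5}$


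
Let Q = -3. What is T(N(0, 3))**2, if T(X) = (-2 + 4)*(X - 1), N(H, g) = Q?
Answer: 64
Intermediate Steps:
N(H, g) = -3
T(X) = -2 + 2*X (T(X) = 2*(-1 + X) = -2 + 2*X)
T(N(0, 3))**2 = (-2 + 2*(-3))**2 = (-2 - 6)**2 = (-8)**2 = 64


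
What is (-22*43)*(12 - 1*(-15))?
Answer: -25542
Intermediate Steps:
(-22*43)*(12 - 1*(-15)) = -946*(12 + 15) = -946*27 = -25542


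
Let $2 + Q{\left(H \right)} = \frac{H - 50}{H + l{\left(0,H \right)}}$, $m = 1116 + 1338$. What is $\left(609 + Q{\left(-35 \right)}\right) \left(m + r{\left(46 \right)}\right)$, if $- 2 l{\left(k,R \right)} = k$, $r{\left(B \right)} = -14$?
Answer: $\frac{10409040}{7} \approx 1.487 \cdot 10^{6}$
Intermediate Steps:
$l{\left(k,R \right)} = - \frac{k}{2}$
$m = 2454$
$Q{\left(H \right)} = -2 + \frac{-50 + H}{H}$ ($Q{\left(H \right)} = -2 + \frac{H - 50}{H - 0} = -2 + \frac{-50 + H}{H + 0} = -2 + \frac{-50 + H}{H}$)
$\left(609 + Q{\left(-35 \right)}\right) \left(m + r{\left(46 \right)}\right) = \left(609 + \frac{-50 - -35}{-35}\right) \left(2454 - 14\right) = \left(609 - \frac{-50 + 35}{35}\right) 2440 = \left(609 - - \frac{3}{7}\right) 2440 = \left(609 + \frac{3}{7}\right) 2440 = \frac{4266}{7} \cdot 2440 = \frac{10409040}{7}$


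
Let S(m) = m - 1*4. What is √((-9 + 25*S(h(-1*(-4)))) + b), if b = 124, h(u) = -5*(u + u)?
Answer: I*√985 ≈ 31.385*I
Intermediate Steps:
h(u) = -10*u
S(m) = -4 + m (S(m) = m - 4 = -4 + m)
√((-9 + 25*S(h(-1*(-4)))) + b) = √((-9 + 25*(-4 - (-10)*(-4))) + 124) = √((-9 + 25*(-4 - 10*4)) + 124) = √((-9 + 25*(-4 - 40)) + 124) = √((-9 + 25*(-44)) + 124) = √((-9 - 1100) + 124) = √(-1109 + 124) = √(-985) = I*√985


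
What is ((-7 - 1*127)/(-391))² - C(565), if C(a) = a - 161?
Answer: -61745968/152881 ≈ -403.88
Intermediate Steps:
C(a) = -161 + a
((-7 - 1*127)/(-391))² - C(565) = ((-7 - 1*127)/(-391))² - (-161 + 565) = ((-7 - 127)*(-1/391))² - 1*404 = (-134*(-1/391))² - 404 = (134/391)² - 404 = 17956/152881 - 404 = -61745968/152881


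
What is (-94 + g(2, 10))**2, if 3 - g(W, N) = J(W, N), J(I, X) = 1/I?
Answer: 33489/4 ≈ 8372.3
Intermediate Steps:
g(W, N) = 3 - 1/W
(-94 + g(2, 10))**2 = (-94 + (3 - 1/2))**2 = (-94 + 5/2)**2 = (-183/2)**2 = 33489/4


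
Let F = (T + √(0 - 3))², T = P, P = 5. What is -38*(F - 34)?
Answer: 456 - 380*I*√3 ≈ 456.0 - 658.18*I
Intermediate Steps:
T = 5
F = (5 + I*√3)² (F = (5 + √(0 - 3))² = (5 + √(-3))² = (5 + I*√3)² ≈ 22.0 + 17.32*I)
-38*(F - 34) = -38*((5 + I*√3)² - 34) = -38*(-34 + (5 + I*√3)²) = 1292 - 38*(5 + I*√3)²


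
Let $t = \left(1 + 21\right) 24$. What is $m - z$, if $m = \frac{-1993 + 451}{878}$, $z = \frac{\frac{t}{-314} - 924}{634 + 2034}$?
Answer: $- \frac{64788162}{45971641} \approx -1.4093$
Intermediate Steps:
$t = 528$ ($t = 22 \cdot 24 = 528$)
$z = - \frac{36333}{104719}$ ($z = \frac{\frac{528}{-314} - 924}{634 + 2034} = \frac{528 \left(- \frac{1}{314}\right) - 924}{2668} = \left(- \frac{264}{157} - 924\right) \frac{1}{2668} = \left(- \frac{145332}{157}\right) \frac{1}{2668} = - \frac{36333}{104719} \approx -0.34696$)
$m = - \frac{771}{439}$ ($m = \left(-1542\right) \frac{1}{878} = - \frac{771}{439} \approx -1.7563$)
$m - z = - \frac{771}{439} - - \frac{36333}{104719} = - \frac{771}{439} + \frac{36333}{104719} = - \frac{64788162}{45971641}$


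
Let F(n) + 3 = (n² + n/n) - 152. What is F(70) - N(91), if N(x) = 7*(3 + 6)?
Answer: 4683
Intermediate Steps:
N(x) = 63 (N(x) = 7*9 = 63)
F(n) = -154 + n² (F(n) = -3 + ((n² + n/n) - 152) = -3 + ((n² + 1) - 152) = -3 + ((1 + n²) - 152) = -3 + (-151 + n²) = -154 + n²)
F(70) - N(91) = (-154 + 70²) - 1*63 = (-154 + 4900) - 63 = 4746 - 63 = 4683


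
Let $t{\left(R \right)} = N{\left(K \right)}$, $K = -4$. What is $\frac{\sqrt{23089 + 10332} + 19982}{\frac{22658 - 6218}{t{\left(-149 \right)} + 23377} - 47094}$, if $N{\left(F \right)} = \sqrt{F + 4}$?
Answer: $- \frac{233559607}{550449999} - \frac{23377 \sqrt{33421}}{1100899998} \approx -0.42819$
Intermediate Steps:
$N{\left(F \right)} = \sqrt{4 + F}$
$t{\left(R \right)} = 0$ ($t{\left(R \right)} = \sqrt{4 - 4} = \sqrt{0} = 0$)
$\frac{\sqrt{23089 + 10332} + 19982}{\frac{22658 - 6218}{t{\left(-149 \right)} + 23377} - 47094} = \frac{\sqrt{23089 + 10332} + 19982}{\frac{22658 - 6218}{0 + 23377} - 47094} = \frac{\sqrt{33421} + 19982}{\frac{16440}{23377} - 47094} = \frac{19982 + \sqrt{33421}}{16440 \cdot \frac{1}{23377} - 47094} = \frac{19982 + \sqrt{33421}}{\frac{16440}{23377} - 47094} = \frac{19982 + \sqrt{33421}}{- \frac{1100899998}{23377}} = \left(19982 + \sqrt{33421}\right) \left(- \frac{23377}{1100899998}\right) = - \frac{233559607}{550449999} - \frac{23377 \sqrt{33421}}{1100899998}$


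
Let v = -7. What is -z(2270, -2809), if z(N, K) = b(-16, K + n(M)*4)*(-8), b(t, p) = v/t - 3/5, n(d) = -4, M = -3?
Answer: -13/10 ≈ -1.3000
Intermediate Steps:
b(t, p) = -3/5 - 7/t (b(t, p) = -7/t - 3/5 = -3/5 - 7/t)
z(N, K) = 13/10 (z(N, K) = (-3/5 - 7/(-16))*(-8) = (-3/5 - 7*(-1/16))*(-8) = (-3/5 + 7/16)*(-8) = -13/80*(-8) = 13/10)
-z(2270, -2809) = -1*13/10 = -13/10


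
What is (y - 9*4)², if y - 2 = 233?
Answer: 39601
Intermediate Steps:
y = 235 (y = 2 + 233 = 235)
(y - 9*4)² = (235 - 9*4)² = (235 - 36)² = 199² = 39601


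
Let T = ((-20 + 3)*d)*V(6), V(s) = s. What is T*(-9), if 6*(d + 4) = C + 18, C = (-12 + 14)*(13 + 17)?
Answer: 8262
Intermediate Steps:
C = 60 (C = 2*30 = 60)
d = 9 (d = -4 + (60 + 18)/6 = -4 + (⅙)*78 = -4 + 13 = 9)
T = -918 (T = ((-20 + 3)*9)*6 = -17*9*6 = -153*6 = -918)
T*(-9) = -918*(-9) = 8262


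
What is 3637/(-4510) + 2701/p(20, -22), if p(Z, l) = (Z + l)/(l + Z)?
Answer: 12177873/4510 ≈ 2700.2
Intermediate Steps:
p(Z, l) = 1 (p(Z, l) = (Z + l)/(Z + l) = 1)
3637/(-4510) + 2701/p(20, -22) = 3637/(-4510) + 2701/1 = 3637*(-1/4510) + 2701*1 = -3637/4510 + 2701 = 12177873/4510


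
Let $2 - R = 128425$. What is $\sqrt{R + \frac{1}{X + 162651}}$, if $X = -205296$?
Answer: $\frac{2 i \sqrt{58387389340305}}{42645} \approx 358.36 i$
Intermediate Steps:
$R = -128423$ ($R = 2 - 128425 = -128423$)
$\sqrt{R + \frac{1}{X + 162651}} = \sqrt{-128423 + \frac{1}{-205296 + 162651}} = \sqrt{-128423 + \frac{1}{-42645}} = \sqrt{-128423 - \frac{1}{42645}} = \sqrt{- \frac{5476598836}{42645}} = \frac{2 i \sqrt{58387389340305}}{42645}$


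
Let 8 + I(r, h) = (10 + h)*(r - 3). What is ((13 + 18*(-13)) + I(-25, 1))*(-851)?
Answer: 456987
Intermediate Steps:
I(r, h) = -8 + (-3 + r)*(10 + h) (I(r, h) = -8 + (10 + h)*(r - 3) = -8 + (10 + h)*(-3 + r) = -8 + (-3 + r)*(10 + h))
((13 + 18*(-13)) + I(-25, 1))*(-851) = ((13 + 18*(-13)) + (-38 - 3*1 + 10*(-25) + 1*(-25)))*(-851) = ((13 - 234) + (-38 - 3 - 250 - 25))*(-851) = (-221 - 316)*(-851) = -537*(-851) = 456987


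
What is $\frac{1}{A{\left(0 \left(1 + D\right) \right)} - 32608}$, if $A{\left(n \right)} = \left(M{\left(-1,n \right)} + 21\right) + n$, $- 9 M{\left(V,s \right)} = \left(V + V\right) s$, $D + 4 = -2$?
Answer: $- \frac{1}{32587} \approx -3.0687 \cdot 10^{-5}$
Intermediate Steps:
$D = -6$ ($D = -4 - 2 = -6$)
$M{\left(V,s \right)} = - \frac{2 V s}{9}$ ($M{\left(V,s \right)} = - \frac{\left(V + V\right) s}{9} = - \frac{2 V s}{9}$)
$A{\left(n \right)} = 21 + \frac{11 n}{9}$ ($A{\left(n \right)} = \left(\left(- \frac{2}{9}\right) \left(-1\right) n + 21\right) + n = \left(\frac{2 n}{9} + 21\right) + n = \left(21 + \frac{2 n}{9}\right) + n = 21 + \frac{11 n}{9}$)
$\frac{1}{A{\left(0 \left(1 + D\right) \right)} - 32608} = \frac{1}{\left(21 + \frac{11 \cdot 0 \left(1 - 6\right)}{9}\right) - 32608} = \frac{1}{\left(21 + \frac{11 \cdot 0 \left(-5\right)}{9}\right) - 32608} = \frac{1}{\left(21 + \frac{11}{9} \cdot 0\right) - 32608} = \frac{1}{\left(21 + 0\right) - 32608} = \frac{1}{21 - 32608} = \frac{1}{-32587} = - \frac{1}{32587}$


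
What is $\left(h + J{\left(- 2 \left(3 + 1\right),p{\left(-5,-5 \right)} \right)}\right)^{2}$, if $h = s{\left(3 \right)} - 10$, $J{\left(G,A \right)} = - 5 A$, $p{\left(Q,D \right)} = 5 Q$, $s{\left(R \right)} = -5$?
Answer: $12100$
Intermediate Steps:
$h = -15$ ($h = -5 - 10 = -15$)
$\left(h + J{\left(- 2 \left(3 + 1\right),p{\left(-5,-5 \right)} \right)}\right)^{2} = \left(-15 - 5 \cdot 5 \left(-5\right)\right)^{2} = \left(-15 - -125\right)^{2} = \left(-15 + 125\right)^{2} = 110^{2} = 12100$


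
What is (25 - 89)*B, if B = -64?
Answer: 4096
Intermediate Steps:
(25 - 89)*B = (25 - 89)*(-64) = -64*(-64) = 4096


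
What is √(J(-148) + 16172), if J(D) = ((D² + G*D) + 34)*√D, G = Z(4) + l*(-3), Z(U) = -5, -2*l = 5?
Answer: 2*√(4043 + 10784*I*√37) ≈ 373.53 + 351.22*I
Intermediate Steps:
l = -5/2 (l = -½*5 = -5/2 ≈ -2.5000)
G = 5/2 (G = -5 - 5/2*(-3) = -5 + 15/2 = 5/2 ≈ 2.5000)
J(D) = √D*(34 + D² + 5*D/2) (J(D) = ((D² + 5*D/2) + 34)*√D = (34 + D² + 5*D/2)*√D = √D*(34 + D² + 5*D/2))
√(J(-148) + 16172) = √(√(-148)*(34 + (-148)² + (5/2)*(-148)) + 16172) = √((2*I*√37)*(34 + 21904 - 370) + 16172) = √((2*I*√37)*21568 + 16172) = √(43136*I*√37 + 16172) = √(16172 + 43136*I*√37)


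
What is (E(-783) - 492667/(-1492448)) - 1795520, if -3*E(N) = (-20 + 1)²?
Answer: -8039697994607/4477344 ≈ -1.7956e+6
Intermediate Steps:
E(N) = -361/3 (E(N) = -(-20 + 1)²/3 = -⅓*(-19)² = -⅓*361 = -361/3)
(E(-783) - 492667/(-1492448)) - 1795520 = (-361/3 - 492667/(-1492448)) - 1795520 = (-361/3 - 492667*(-1/1492448)) - 1795520 = (-361/3 + 492667/1492448) - 1795520 = -537295727/4477344 - 1795520 = -8039697994607/4477344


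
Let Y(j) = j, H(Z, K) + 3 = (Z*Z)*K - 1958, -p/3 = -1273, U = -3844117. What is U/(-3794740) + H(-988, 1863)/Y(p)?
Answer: 6900955466806963/14492112060 ≈ 4.7619e+5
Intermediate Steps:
p = 3819 (p = -3*(-1273) = 3819)
H(Z, K) = -1961 + K*Z² (H(Z, K) = -3 + ((Z*Z)*K - 1958) = -3 + (Z²*K - 1958) = -3 + (K*Z² - 1958) = -3 + (-1958 + K*Z²) = -1961 + K*Z²)
U/(-3794740) + H(-988, 1863)/Y(p) = -3844117/(-3794740) + (-1961 + 1863*(-988)²)/3819 = -3844117*(-1/3794740) + (-1961 + 1863*976144)*(1/3819) = 3844117/3794740 + (-1961 + 1818556272)*(1/3819) = 3844117/3794740 + 1818554311*(1/3819) = 3844117/3794740 + 1818554311/3819 = 6900955466806963/14492112060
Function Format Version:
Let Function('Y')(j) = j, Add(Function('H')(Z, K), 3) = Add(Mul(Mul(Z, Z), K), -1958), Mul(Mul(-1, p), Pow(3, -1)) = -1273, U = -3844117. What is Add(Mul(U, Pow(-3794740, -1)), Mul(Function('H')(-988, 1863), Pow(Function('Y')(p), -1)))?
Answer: Rational(6900955466806963, 14492112060) ≈ 4.7619e+5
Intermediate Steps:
p = 3819 (p = Mul(-3, -1273) = 3819)
Function('H')(Z, K) = Add(-1961, Mul(K, Pow(Z, 2))) (Function('H')(Z, K) = Add(-3, Add(Mul(Mul(Z, Z), K), -1958)) = Add(-3, Add(Mul(Pow(Z, 2), K), -1958)) = Add(-3, Add(Mul(K, Pow(Z, 2)), -1958)) = Add(-3, Add(-1958, Mul(K, Pow(Z, 2)))) = Add(-1961, Mul(K, Pow(Z, 2))))
Add(Mul(U, Pow(-3794740, -1)), Mul(Function('H')(-988, 1863), Pow(Function('Y')(p), -1))) = Add(Mul(-3844117, Pow(-3794740, -1)), Mul(Add(-1961, Mul(1863, Pow(-988, 2))), Pow(3819, -1))) = Add(Mul(-3844117, Rational(-1, 3794740)), Mul(Add(-1961, Mul(1863, 976144)), Rational(1, 3819))) = Add(Rational(3844117, 3794740), Mul(Add(-1961, 1818556272), Rational(1, 3819))) = Add(Rational(3844117, 3794740), Mul(1818554311, Rational(1, 3819))) = Add(Rational(3844117, 3794740), Rational(1818554311, 3819)) = Rational(6900955466806963, 14492112060)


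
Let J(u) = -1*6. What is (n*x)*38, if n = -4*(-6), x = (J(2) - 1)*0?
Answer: 0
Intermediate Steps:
J(u) = -6
x = 0 (x = (-6 - 1)*0 = -7*0 = 0)
n = 24
(n*x)*38 = (24*0)*38 = 0*38 = 0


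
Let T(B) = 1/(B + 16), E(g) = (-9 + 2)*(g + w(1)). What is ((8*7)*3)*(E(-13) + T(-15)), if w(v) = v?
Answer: 14280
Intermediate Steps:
E(g) = -7 - 7*g (E(g) = (-9 + 2)*(g + 1) = -7*(1 + g) = -7 - 7*g)
T(B) = 1/(16 + B)
((8*7)*3)*(E(-13) + T(-15)) = ((8*7)*3)*((-7 - 7*(-13)) + 1/(16 - 15)) = (56*3)*((-7 + 91) + 1/1) = 168*(84 + 1) = 168*85 = 14280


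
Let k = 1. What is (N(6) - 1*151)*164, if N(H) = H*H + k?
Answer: -18696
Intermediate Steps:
N(H) = 1 + H² (N(H) = H*H + 1 = H² + 1 = 1 + H²)
(N(6) - 1*151)*164 = ((1 + 6²) - 1*151)*164 = ((1 + 36) - 151)*164 = (37 - 151)*164 = -114*164 = -18696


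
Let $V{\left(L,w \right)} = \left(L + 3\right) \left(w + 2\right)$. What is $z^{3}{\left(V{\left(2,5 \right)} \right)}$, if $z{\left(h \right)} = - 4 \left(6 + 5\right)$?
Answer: $-85184$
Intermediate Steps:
$V{\left(L,w \right)} = \left(2 + w\right) \left(3 + L\right)$ ($V{\left(L,w \right)} = \left(3 + L\right) \left(2 + w\right) = \left(2 + w\right) \left(3 + L\right)$)
$z{\left(h \right)} = -44$ ($z{\left(h \right)} = \left(-4\right) 11 = -44$)
$z^{3}{\left(V{\left(2,5 \right)} \right)} = \left(-44\right)^{3} = -85184$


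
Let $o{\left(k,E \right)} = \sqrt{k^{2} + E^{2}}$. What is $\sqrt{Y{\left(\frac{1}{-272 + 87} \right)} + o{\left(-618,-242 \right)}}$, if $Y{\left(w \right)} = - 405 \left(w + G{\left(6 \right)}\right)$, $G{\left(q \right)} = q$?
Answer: $\frac{\sqrt{-3323673 + 2738 \sqrt{110122}}}{37} \approx 42.001 i$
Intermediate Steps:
$Y{\left(w \right)} = -2430 - 405 w$ ($Y{\left(w \right)} = - 405 \left(w + 6\right) = - 405 \left(6 + w\right) = -2430 - 405 w$)
$o{\left(k,E \right)} = \sqrt{E^{2} + k^{2}}$
$\sqrt{Y{\left(\frac{1}{-272 + 87} \right)} + o{\left(-618,-242 \right)}} = \sqrt{\left(-2430 - \frac{405}{-272 + 87}\right) + \sqrt{\left(-242\right)^{2} + \left(-618\right)^{2}}} = \sqrt{\left(-2430 - \frac{405}{-185}\right) + \sqrt{58564 + 381924}} = \sqrt{\left(-2430 - - \frac{81}{37}\right) + \sqrt{440488}} = \sqrt{\left(-2430 + \frac{81}{37}\right) + 2 \sqrt{110122}} = \sqrt{- \frac{89829}{37} + 2 \sqrt{110122}}$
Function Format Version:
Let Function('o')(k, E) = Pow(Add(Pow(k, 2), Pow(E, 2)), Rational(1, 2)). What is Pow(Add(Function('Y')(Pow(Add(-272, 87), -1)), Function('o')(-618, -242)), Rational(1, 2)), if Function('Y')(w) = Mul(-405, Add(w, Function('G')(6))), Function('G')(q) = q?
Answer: Mul(Rational(1, 37), Pow(Add(-3323673, Mul(2738, Pow(110122, Rational(1, 2)))), Rational(1, 2))) ≈ Mul(42.001, I)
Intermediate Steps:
Function('Y')(w) = Add(-2430, Mul(-405, w)) (Function('Y')(w) = Mul(-405, Add(w, 6)) = Mul(-405, Add(6, w)) = Add(-2430, Mul(-405, w)))
Function('o')(k, E) = Pow(Add(Pow(E, 2), Pow(k, 2)), Rational(1, 2))
Pow(Add(Function('Y')(Pow(Add(-272, 87), -1)), Function('o')(-618, -242)), Rational(1, 2)) = Pow(Add(Add(-2430, Mul(-405, Pow(Add(-272, 87), -1))), Pow(Add(Pow(-242, 2), Pow(-618, 2)), Rational(1, 2))), Rational(1, 2)) = Pow(Add(Add(-2430, Mul(-405, Pow(-185, -1))), Pow(Add(58564, 381924), Rational(1, 2))), Rational(1, 2)) = Pow(Add(Add(-2430, Mul(-405, Rational(-1, 185))), Pow(440488, Rational(1, 2))), Rational(1, 2)) = Pow(Add(Add(-2430, Rational(81, 37)), Mul(2, Pow(110122, Rational(1, 2)))), Rational(1, 2)) = Pow(Add(Rational(-89829, 37), Mul(2, Pow(110122, Rational(1, 2)))), Rational(1, 2))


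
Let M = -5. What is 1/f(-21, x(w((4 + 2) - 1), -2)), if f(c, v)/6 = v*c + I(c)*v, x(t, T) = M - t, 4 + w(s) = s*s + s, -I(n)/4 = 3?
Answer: 1/6138 ≈ 0.00016292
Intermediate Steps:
I(n) = -12 (I(n) = -4*3 = -12)
w(s) = -4 + s + s² (w(s) = -4 + (s*s + s) = -4 + (s² + s) = -4 + (s + s²) = -4 + s + s²)
x(t, T) = -5 - t
f(c, v) = -72*v + 6*c*v (f(c, v) = 6*(v*c - 12*v) = 6*(c*v - 12*v) = 6*(-12*v + c*v) = -72*v + 6*c*v)
1/f(-21, x(w((4 + 2) - 1), -2)) = 1/(6*(-5 - (-4 + ((4 + 2) - 1) + ((4 + 2) - 1)²))*(-12 - 21)) = 1/(6*(-5 - (-4 + (6 - 1) + (6 - 1)²))*(-33)) = 1/(6*(-5 - (-4 + 5 + 5²))*(-33)) = 1/(6*(-5 - (-4 + 5 + 25))*(-33)) = 1/(6*(-5 - 1*26)*(-33)) = 1/(6*(-5 - 26)*(-33)) = 1/(6*(-31)*(-33)) = 1/6138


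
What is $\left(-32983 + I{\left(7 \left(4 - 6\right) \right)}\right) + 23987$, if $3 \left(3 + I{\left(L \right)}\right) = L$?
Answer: $- \frac{27011}{3} \approx -9003.7$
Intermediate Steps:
$I{\left(L \right)} = -3 + \frac{L}{3}$
$\left(-32983 + I{\left(7 \left(4 - 6\right) \right)}\right) + 23987 = \left(-32983 + \left(-3 + \frac{7 \left(4 - 6\right)}{3}\right)\right) + 23987 = \left(-32983 + \left(-3 + \frac{7 \left(-2\right)}{3}\right)\right) + 23987 = \left(-32983 + \left(-3 + \frac{1}{3} \left(-14\right)\right)\right) + 23987 = \left(-32983 - \frac{23}{3}\right) + 23987 = - \frac{98972}{3} + 23987 = - \frac{27011}{3}$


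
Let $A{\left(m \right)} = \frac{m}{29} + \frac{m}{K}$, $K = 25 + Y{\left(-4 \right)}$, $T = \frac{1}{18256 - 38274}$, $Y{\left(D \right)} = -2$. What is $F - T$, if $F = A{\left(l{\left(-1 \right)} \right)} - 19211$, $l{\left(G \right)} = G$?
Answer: $- \frac{256506427535}{13352006} \approx -19211.0$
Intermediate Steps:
$T = - \frac{1}{20018}$ ($T = \frac{1}{-20018} = - \frac{1}{20018} \approx -4.9955 \cdot 10^{-5}$)
$K = 23$ ($K = 25 - 2 = 23$)
$A{\left(m \right)} = \frac{52 m}{667}$ ($A{\left(m \right)} = \frac{m}{29} + \frac{m}{23} = \frac{52 m}{667}$)
$F = - \frac{12813789}{667}$ ($F = \frac{52}{667} \left(-1\right) - 19211 = - \frac{52}{667} - 19211 = - \frac{12813789}{667} \approx -19211.0$)
$F - T = - \frac{12813789}{667} - - \frac{1}{20018} = - \frac{12813789}{667} + \frac{1}{20018} = - \frac{256506427535}{13352006}$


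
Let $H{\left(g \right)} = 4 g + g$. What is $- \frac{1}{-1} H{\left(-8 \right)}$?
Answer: $-40$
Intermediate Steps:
$H{\left(g \right)} = 5 g$
$- \frac{1}{-1} H{\left(-8 \right)} = - \frac{1}{-1} \cdot 5 \left(-8\right) = \left(-1\right) \left(-1\right) \left(-40\right) = 1 \left(-40\right) = -40$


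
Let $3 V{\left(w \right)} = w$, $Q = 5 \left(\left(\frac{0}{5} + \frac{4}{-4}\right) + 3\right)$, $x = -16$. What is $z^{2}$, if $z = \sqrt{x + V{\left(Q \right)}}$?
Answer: $- \frac{38}{3} \approx -12.667$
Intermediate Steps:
$Q = 10$ ($Q = 5 \left(\left(0 \cdot \frac{1}{5} + 4 \left(- \frac{1}{4}\right)\right) + 3\right) = 5 \left(\left(0 - 1\right) + 3\right) = 5 \left(-1 + 3\right) = 5 \cdot 2 = 10$)
$V{\left(w \right)} = \frac{w}{3}$
$z = \frac{i \sqrt{114}}{3}$ ($z = \sqrt{-16 + \frac{1}{3} \cdot 10} = \sqrt{-16 + \frac{10}{3}} = \sqrt{- \frac{38}{3}} = \frac{i \sqrt{114}}{3} \approx 3.559 i$)
$z^{2} = \left(\frac{i \sqrt{114}}{3}\right)^{2} = - \frac{38}{3}$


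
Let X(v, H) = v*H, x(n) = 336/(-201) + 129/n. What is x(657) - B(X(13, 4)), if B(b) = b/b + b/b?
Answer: -50993/14673 ≈ -3.4753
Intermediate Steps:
x(n) = -112/67 + 129/n (x(n) = 336*(-1/201) + 129/n = -112/67 + 129/n)
X(v, H) = H*v
B(b) = 2 (B(b) = 1 + 1 = 2)
x(657) - B(X(13, 4)) = (-112/67 + 129/657) - 1*2 = (-112/67 + 129*(1/657)) - 2 = (-112/67 + 43/219) - 2 = -21647/14673 - 2 = -50993/14673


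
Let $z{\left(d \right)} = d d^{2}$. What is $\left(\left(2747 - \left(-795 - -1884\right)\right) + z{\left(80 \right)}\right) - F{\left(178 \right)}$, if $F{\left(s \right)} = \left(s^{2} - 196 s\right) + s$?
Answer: $516684$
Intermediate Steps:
$z{\left(d \right)} = d^{3}$
$F{\left(s \right)} = s^{2} - 195 s$
$\left(\left(2747 - \left(-795 - -1884\right)\right) + z{\left(80 \right)}\right) - F{\left(178 \right)} = \left(\left(2747 - \left(-795 - -1884\right)\right) + 80^{3}\right) - 178 \left(-195 + 178\right) = \left(\left(2747 - \left(-795 + 1884\right)\right) + 512000\right) - 178 \left(-17\right) = \left(\left(2747 - 1089\right) + 512000\right) - -3026 = \left(\left(2747 - 1089\right) + 512000\right) + 3026 = \left(1658 + 512000\right) + 3026 = 513658 + 3026 = 516684$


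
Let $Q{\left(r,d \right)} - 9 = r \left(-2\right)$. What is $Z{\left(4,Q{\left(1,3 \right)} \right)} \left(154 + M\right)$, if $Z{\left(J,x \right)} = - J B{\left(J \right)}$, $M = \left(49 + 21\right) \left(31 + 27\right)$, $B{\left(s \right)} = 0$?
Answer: $0$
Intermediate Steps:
$Q{\left(r,d \right)} = 9 - 2 r$ ($Q{\left(r,d \right)} = 9 + r \left(-2\right) = 9 - 2 r$)
$M = 4060$ ($M = 70 \cdot 58 = 4060$)
$Z{\left(J,x \right)} = 0$ ($Z{\left(J,x \right)} = - J 0 = 0$)
$Z{\left(4,Q{\left(1,3 \right)} \right)} \left(154 + M\right) = 0 \left(154 + 4060\right) = 0 \cdot 4214 = 0$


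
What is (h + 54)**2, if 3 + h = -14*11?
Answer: 10609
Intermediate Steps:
h = -157 (h = -3 - 14*11 = -3 - 154 = -157)
(h + 54)**2 = (-157 + 54)**2 = (-103)**2 = 10609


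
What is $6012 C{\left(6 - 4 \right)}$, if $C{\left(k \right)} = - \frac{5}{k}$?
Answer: $-15030$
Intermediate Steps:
$6012 C{\left(6 - 4 \right)} = 6012 \left(- \frac{5}{6 - 4}\right) = 6012 \left(- \frac{5}{2}\right) = -15030$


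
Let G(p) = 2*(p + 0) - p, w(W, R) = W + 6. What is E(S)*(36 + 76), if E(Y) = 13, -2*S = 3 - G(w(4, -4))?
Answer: 1456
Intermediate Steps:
w(W, R) = 6 + W
G(p) = p (G(p) = 2*p - p = p)
S = 7/2 (S = -(3 - (6 + 4))/2 = -(3 - 1*10)/2 = -(3 - 10)/2 = -½*(-7) = 7/2 ≈ 3.5000)
E(S)*(36 + 76) = 13*(36 + 76) = 13*112 = 1456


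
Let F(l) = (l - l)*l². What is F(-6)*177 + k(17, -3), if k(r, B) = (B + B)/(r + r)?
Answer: -3/17 ≈ -0.17647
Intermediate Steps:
k(r, B) = B/r (k(r, B) = (2*B)/((2*r)) = (2*B)*(1/(2*r)) = B/r)
F(l) = 0 (F(l) = 0*l² = 0)
F(-6)*177 + k(17, -3) = 0*177 - 3/17 = 0 - 3*1/17 = 0 - 3/17 = -3/17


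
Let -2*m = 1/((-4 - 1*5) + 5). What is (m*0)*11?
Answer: 0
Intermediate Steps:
m = ⅛ (m = -1/(2*((-4 - 1*5) + 5)) = -1/(2*((-4 - 5) + 5)) = -1/(2*(-9 + 5)) = -½/(-4) = -½*(-¼) = ⅛ ≈ 0.12500)
(m*0)*11 = ((⅛)*0)*11 = 0*11 = 0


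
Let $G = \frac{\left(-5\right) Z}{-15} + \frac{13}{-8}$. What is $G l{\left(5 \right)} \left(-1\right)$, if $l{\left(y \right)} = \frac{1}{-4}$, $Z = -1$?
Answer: $- \frac{47}{96} \approx -0.48958$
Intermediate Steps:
$l{\left(y \right)} = - \frac{1}{4}$
$G = - \frac{47}{24}$ ($G = \frac{\left(-5\right) \left(-1\right)}{-15} + \frac{13}{-8} = 5 \left(- \frac{1}{15}\right) + 13 \left(- \frac{1}{8}\right) = - \frac{1}{3} - \frac{13}{8} = - \frac{47}{24} \approx -1.9583$)
$G l{\left(5 \right)} \left(-1\right) = \left(- \frac{47}{24}\right) \left(- \frac{1}{4}\right) \left(-1\right) = \frac{47}{96} \left(-1\right) = - \frac{47}{96}$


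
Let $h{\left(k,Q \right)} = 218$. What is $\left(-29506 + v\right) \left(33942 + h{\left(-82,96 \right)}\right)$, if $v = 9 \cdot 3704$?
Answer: $130832800$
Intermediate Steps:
$v = 33336$
$\left(-29506 + v\right) \left(33942 + h{\left(-82,96 \right)}\right) = \left(-29506 + 33336\right) \left(33942 + 218\right) = 3830 \cdot 34160 = 130832800$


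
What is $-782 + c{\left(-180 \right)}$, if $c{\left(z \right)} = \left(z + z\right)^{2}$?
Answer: $128818$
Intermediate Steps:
$c{\left(z \right)} = 4 z^{2}$ ($c{\left(z \right)} = \left(2 z\right)^{2} = 4 z^{2}$)
$-782 + c{\left(-180 \right)} = -782 + 4 \left(-180\right)^{2} = -782 + 4 \cdot 32400 = -782 + 129600 = 128818$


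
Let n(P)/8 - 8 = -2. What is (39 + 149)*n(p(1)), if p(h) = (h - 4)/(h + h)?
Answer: 9024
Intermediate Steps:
p(h) = (-4 + h)/(2*h) (p(h) = (-4 + h)/((2*h)) = (-4 + h)*(1/(2*h)) = (-4 + h)/(2*h))
n(P) = 48 (n(P) = 64 + 8*(-2) = 64 - 16 = 48)
(39 + 149)*n(p(1)) = (39 + 149)*48 = 188*48 = 9024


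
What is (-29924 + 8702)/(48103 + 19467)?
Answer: -10611/33785 ≈ -0.31407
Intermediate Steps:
(-29924 + 8702)/(48103 + 19467) = -21222/67570 = -21222*1/67570 = -10611/33785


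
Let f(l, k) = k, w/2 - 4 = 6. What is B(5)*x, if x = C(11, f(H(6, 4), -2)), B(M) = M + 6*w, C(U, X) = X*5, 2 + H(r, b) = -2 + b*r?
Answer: -1250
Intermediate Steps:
w = 20 (w = 8 + 2*6 = 8 + 12 = 20)
H(r, b) = -4 + b*r (H(r, b) = -2 + (-2 + b*r) = -4 + b*r)
C(U, X) = 5*X
B(M) = 120 + M (B(M) = M + 6*20 = M + 120 = 120 + M)
x = -10 (x = 5*(-2) = -10)
B(5)*x = (120 + 5)*(-10) = 125*(-10) = -1250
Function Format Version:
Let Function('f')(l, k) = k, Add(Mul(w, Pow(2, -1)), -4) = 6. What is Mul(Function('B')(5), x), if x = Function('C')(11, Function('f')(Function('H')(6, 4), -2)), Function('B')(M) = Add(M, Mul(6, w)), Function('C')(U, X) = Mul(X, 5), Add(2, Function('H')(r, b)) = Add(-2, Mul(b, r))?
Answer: -1250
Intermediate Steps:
w = 20 (w = Add(8, Mul(2, 6)) = Add(8, 12) = 20)
Function('H')(r, b) = Add(-4, Mul(b, r)) (Function('H')(r, b) = Add(-2, Add(-2, Mul(b, r))) = Add(-4, Mul(b, r)))
Function('C')(U, X) = Mul(5, X)
Function('B')(M) = Add(120, M) (Function('B')(M) = Add(M, Mul(6, 20)) = Add(M, 120) = Add(120, M))
x = -10 (x = Mul(5, -2) = -10)
Mul(Function('B')(5), x) = Mul(Add(120, 5), -10) = Mul(125, -10) = -1250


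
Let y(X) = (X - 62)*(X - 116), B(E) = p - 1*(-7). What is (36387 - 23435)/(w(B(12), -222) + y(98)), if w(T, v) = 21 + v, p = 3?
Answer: -12952/849 ≈ -15.256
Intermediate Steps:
B(E) = 10 (B(E) = 3 - 1*(-7) = 3 + 7 = 10)
y(X) = (-116 + X)*(-62 + X) (y(X) = (-62 + X)*(-116 + X) = (-116 + X)*(-62 + X))
(36387 - 23435)/(w(B(12), -222) + y(98)) = (36387 - 23435)/((21 - 222) + (7192 + 98**2 - 178*98)) = 12952/(-201 + (7192 + 9604 - 17444)) = 12952/(-201 - 648) = 12952/(-849) = 12952*(-1/849) = -12952/849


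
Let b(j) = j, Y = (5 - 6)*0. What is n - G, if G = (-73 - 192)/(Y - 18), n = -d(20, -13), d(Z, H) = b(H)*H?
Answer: -3307/18 ≈ -183.72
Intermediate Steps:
Y = 0 (Y = -1*0 = 0)
d(Z, H) = H**2 (d(Z, H) = H*H = H**2)
n = -169 (n = -1*(-13)**2 = -1*169 = -169)
G = 265/18 (G = (-73 - 192)/(0 - 18) = -265/(-18) = -265*(-1/18) = 265/18 ≈ 14.722)
n - G = -169 - 1*265/18 = -169 - 265/18 = -3307/18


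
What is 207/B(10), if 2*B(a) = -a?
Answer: -207/5 ≈ -41.400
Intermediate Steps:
B(a) = -a/2 (B(a) = (-a)/2 = -a/2)
207/B(10) = 207/((-½*10)) = 207/(-5) = 207*(-⅕) = -207/5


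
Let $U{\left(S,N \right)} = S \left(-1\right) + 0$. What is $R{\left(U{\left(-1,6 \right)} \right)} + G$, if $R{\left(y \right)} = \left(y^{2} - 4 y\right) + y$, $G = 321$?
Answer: $319$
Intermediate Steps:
$U{\left(S,N \right)} = - S$ ($U{\left(S,N \right)} = - S + 0 = - S$)
$R{\left(y \right)} = y^{2} - 3 y$
$R{\left(U{\left(-1,6 \right)} \right)} + G = \left(-1\right) \left(-1\right) \left(-3 - -1\right) + 321 = 1 \left(-3 + 1\right) + 321 = 1 \left(-2\right) + 321 = -2 + 321 = 319$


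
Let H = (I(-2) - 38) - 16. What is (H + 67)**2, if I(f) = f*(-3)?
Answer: 361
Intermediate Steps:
I(f) = -3*f
H = -48 (H = (-3*(-2) - 38) - 16 = (6 - 38) - 16 = -32 - 16 = -48)
(H + 67)**2 = (-48 + 67)**2 = 19**2 = 361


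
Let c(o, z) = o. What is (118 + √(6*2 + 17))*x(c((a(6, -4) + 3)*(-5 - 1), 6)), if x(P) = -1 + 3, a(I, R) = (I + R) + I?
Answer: 236 + 2*√29 ≈ 246.77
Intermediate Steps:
a(I, R) = R + 2*I
x(P) = 2
(118 + √(6*2 + 17))*x(c((a(6, -4) + 3)*(-5 - 1), 6)) = (118 + √(6*2 + 17))*2 = (118 + √(12 + 17))*2 = (118 + √29)*2 = 236 + 2*√29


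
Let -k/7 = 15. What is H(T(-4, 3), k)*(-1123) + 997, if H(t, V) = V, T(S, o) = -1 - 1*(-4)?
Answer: 118912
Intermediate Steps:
k = -105 (k = -7*15 = -105)
T(S, o) = 3 (T(S, o) = -1 + 4 = 3)
H(T(-4, 3), k)*(-1123) + 997 = -105*(-1123) + 997 = 117915 + 997 = 118912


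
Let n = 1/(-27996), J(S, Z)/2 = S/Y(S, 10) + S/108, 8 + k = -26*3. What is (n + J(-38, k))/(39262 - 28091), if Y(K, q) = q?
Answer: -10461217/14073449220 ≈ -0.00074333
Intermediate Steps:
k = -86 (k = -8 - 26*3 = -8 - 78 = -86)
J(S, Z) = 59*S/270 (J(S, Z) = 2*(S/10 + S/108) = 2*(59*S/540) = 59*S/270)
n = -1/27996 ≈ -3.5719e-5
(n + J(-38, k))/(39262 - 28091) = (-1/27996 + (59/270)*(-38))/(39262 - 28091) = (-1/27996 - 1121/135)/11171 = -10461217/1259820*1/11171 = -10461217/14073449220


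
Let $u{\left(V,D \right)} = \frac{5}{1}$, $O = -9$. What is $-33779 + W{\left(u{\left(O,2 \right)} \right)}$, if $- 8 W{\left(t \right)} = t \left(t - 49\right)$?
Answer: $- \frac{67503}{2} \approx -33752.0$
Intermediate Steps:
$u{\left(V,D \right)} = 5$ ($u{\left(V,D \right)} = 5 \cdot 1 = 5$)
$W{\left(t \right)} = - \frac{t \left(-49 + t\right)}{8}$ ($W{\left(t \right)} = - \frac{t \left(t - 49\right)}{8} = - \frac{t \left(-49 + t\right)}{8}$)
$-33779 + W{\left(u{\left(O,2 \right)} \right)} = -33779 + \frac{1}{8} \cdot 5 \left(49 - 5\right) = -33779 + \frac{1}{8} \cdot 5 \cdot 44 = -33779 + \frac{55}{2} = - \frac{67503}{2}$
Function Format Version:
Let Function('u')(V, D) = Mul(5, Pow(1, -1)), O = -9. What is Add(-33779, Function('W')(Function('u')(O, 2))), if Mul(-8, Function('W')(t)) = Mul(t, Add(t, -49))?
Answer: Rational(-67503, 2) ≈ -33752.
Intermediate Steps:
Function('u')(V, D) = 5 (Function('u')(V, D) = Mul(5, 1) = 5)
Function('W')(t) = Mul(Rational(-1, 8), t, Add(-49, t)) (Function('W')(t) = Mul(Rational(-1, 8), Mul(t, Add(t, -49))) = Mul(Rational(-1, 8), Mul(t, Add(-49, t))) = Mul(Rational(-1, 8), t, Add(-49, t)))
Add(-33779, Function('W')(Function('u')(O, 2))) = Add(-33779, Mul(Rational(1, 8), 5, Add(49, Mul(-1, 5)))) = Add(-33779, Mul(Rational(1, 8), 5, Add(49, -5))) = Add(-33779, Mul(Rational(1, 8), 5, 44)) = Add(-33779, Rational(55, 2)) = Rational(-67503, 2)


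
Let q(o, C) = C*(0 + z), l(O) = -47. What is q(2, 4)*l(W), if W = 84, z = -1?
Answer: 188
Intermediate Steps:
q(o, C) = -C (q(o, C) = C*(0 - 1) = C*(-1) = -C)
q(2, 4)*l(W) = -1*4*(-47) = -4*(-47) = 188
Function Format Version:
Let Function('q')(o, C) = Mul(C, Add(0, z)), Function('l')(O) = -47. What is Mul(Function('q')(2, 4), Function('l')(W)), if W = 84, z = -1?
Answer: 188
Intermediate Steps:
Function('q')(o, C) = Mul(-1, C) (Function('q')(o, C) = Mul(C, Add(0, -1)) = Mul(C, -1) = Mul(-1, C))
Mul(Function('q')(2, 4), Function('l')(W)) = Mul(Mul(-1, 4), -47) = Mul(-4, -47) = 188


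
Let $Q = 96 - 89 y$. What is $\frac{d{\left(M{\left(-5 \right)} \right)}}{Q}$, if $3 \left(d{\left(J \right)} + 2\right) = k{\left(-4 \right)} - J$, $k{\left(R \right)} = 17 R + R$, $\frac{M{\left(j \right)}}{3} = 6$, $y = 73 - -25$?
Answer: $\frac{16}{4313} \approx 0.0037097$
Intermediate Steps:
$y = 98$ ($y = 73 + 25 = 98$)
$M{\left(j \right)} = 18$ ($M{\left(j \right)} = 3 \cdot 6 = 18$)
$Q = -8626$ ($Q = 96 - 8722 = -8626$)
$k{\left(R \right)} = 18 R$
$d{\left(J \right)} = -26 - \frac{J}{3}$ ($d{\left(J \right)} = -2 + \frac{18 \left(-4\right) - J}{3} = -2 + \frac{-72 - J}{3} = -2 - \left(24 + \frac{J}{3}\right) = -26 - \frac{J}{3}$)
$\frac{d{\left(M{\left(-5 \right)} \right)}}{Q} = \frac{-26 - 6}{-8626} = \left(-26 - 6\right) \left(- \frac{1}{8626}\right) = \left(-32\right) \left(- \frac{1}{8626}\right) = \frac{16}{4313}$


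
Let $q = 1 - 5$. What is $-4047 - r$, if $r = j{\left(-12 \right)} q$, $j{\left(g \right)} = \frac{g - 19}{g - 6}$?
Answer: $- \frac{36361}{9} \approx -4040.1$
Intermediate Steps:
$q = -4$
$j{\left(g \right)} = \frac{-19 + g}{-6 + g}$
$r = - \frac{62}{9}$ ($r = \frac{-19 - 12}{-6 - 12} \left(-4\right) = \frac{1}{-18} \left(-31\right) \left(-4\right) = \left(- \frac{1}{18}\right) \left(-31\right) \left(-4\right) = \frac{31}{18} \left(-4\right) = - \frac{62}{9} \approx -6.8889$)
$-4047 - r = -4047 - - \frac{62}{9} = -4047 + \frac{62}{9} = - \frac{36361}{9}$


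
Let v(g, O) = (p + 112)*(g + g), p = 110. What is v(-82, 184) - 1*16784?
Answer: -53192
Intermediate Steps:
v(g, O) = 444*g (v(g, O) = (110 + 112)*(g + g) = 222*(2*g) = 444*g)
v(-82, 184) - 1*16784 = 444*(-82) - 1*16784 = -36408 - 16784 = -53192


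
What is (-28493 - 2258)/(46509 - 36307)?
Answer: -30751/10202 ≈ -3.0142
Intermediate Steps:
(-28493 - 2258)/(46509 - 36307) = -30751/10202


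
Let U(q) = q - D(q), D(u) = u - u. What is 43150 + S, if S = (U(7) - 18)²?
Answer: 43271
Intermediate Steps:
D(u) = 0
U(q) = q (U(q) = q - 1*0 = q + 0 = q)
S = 121 (S = (7 - 18)² = (-11)² = 121)
43150 + S = 43150 + 121 = 43271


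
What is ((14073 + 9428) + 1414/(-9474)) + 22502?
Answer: 217915504/4737 ≈ 46003.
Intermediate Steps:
((14073 + 9428) + 1414/(-9474)) + 22502 = (23501 + 1414*(-1/9474)) + 22502 = (23501 - 707/4737) + 22502 = 111323530/4737 + 22502 = 217915504/4737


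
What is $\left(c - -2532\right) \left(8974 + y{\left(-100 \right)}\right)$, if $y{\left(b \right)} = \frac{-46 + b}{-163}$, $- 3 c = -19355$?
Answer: $\frac{13142277836}{163} \approx 8.0627 \cdot 10^{7}$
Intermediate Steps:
$c = \frac{19355}{3}$ ($c = \left(- \frac{1}{3}\right) \left(-19355\right) = \frac{19355}{3} \approx 6451.7$)
$y{\left(b \right)} = \frac{46}{163} - \frac{b}{163}$ ($y{\left(b \right)} = \left(-46 + b\right) \left(- \frac{1}{163}\right) = \frac{46}{163} - \frac{b}{163}$)
$\left(c - -2532\right) \left(8974 + y{\left(-100 \right)}\right) = \left(\frac{19355}{3} - -2532\right) \left(8974 + \left(\frac{46}{163} - - \frac{100}{163}\right)\right) = \left(\frac{19355}{3} + 2532\right) \left(8974 + \left(\frac{46}{163} + \frac{100}{163}\right)\right) = \frac{26951 \left(8974 + \frac{146}{163}\right)}{3} = \frac{26951}{3} \cdot \frac{1462908}{163} = \frac{13142277836}{163}$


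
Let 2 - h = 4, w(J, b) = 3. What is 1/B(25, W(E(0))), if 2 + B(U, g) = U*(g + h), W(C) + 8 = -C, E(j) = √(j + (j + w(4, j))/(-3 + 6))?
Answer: -1/277 ≈ -0.0036101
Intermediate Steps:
E(j) = √(1 + 4*j/3) (E(j) = √(j + (j + 3)/(-3 + 6)) = √(j + (3 + j)/3) = √(j + (3 + j)*(⅓)) = √(j + (1 + j/3)) = √(1 + 4*j/3))
W(C) = -8 - C
h = -2 (h = 2 - 1*4 = 2 - 4 = -2)
B(U, g) = -2 + U*(-2 + g) (B(U, g) = -2 + U*(g - 2) = -2 + U*(-2 + g))
1/B(25, W(E(0))) = 1/(-2 - 2*25 + 25*(-8 - √(9 + 12*0)/3)) = 1/(-2 - 50 + 25*(-8 - √(9 + 0)/3)) = 1/(-2 - 50 + 25*(-8 - √9/3)) = 1/(-2 - 50 + 25*(-8 - 3/3)) = 1/(-2 - 50 + 25*(-8 - 1*1)) = 1/(-2 - 50 + 25*(-8 - 1)) = 1/(-2 - 50 + 25*(-9)) = 1/(-2 - 50 - 225) = 1/(-277) = -1/277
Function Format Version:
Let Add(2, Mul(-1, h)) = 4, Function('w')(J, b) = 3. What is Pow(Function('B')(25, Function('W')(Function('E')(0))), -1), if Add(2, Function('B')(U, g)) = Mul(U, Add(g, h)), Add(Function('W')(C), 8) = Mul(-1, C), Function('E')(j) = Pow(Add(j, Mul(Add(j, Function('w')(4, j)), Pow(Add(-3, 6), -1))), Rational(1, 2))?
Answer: Rational(-1, 277) ≈ -0.0036101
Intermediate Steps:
Function('E')(j) = Pow(Add(1, Mul(Rational(4, 3), j)), Rational(1, 2)) (Function('E')(j) = Pow(Add(j, Mul(Add(j, 3), Pow(Add(-3, 6), -1))), Rational(1, 2)) = Pow(Add(j, Mul(Add(3, j), Pow(3, -1))), Rational(1, 2)) = Pow(Add(j, Mul(Add(3, j), Rational(1, 3))), Rational(1, 2)) = Pow(Add(j, Add(1, Mul(Rational(1, 3), j))), Rational(1, 2)) = Pow(Add(1, Mul(Rational(4, 3), j)), Rational(1, 2)))
Function('W')(C) = Add(-8, Mul(-1, C))
h = -2 (h = Add(2, Mul(-1, 4)) = Add(2, -4) = -2)
Function('B')(U, g) = Add(-2, Mul(U, Add(-2, g))) (Function('B')(U, g) = Add(-2, Mul(U, Add(g, -2))) = Add(-2, Mul(U, Add(-2, g))))
Pow(Function('B')(25, Function('W')(Function('E')(0))), -1) = Pow(Add(-2, Mul(-2, 25), Mul(25, Add(-8, Mul(-1, Mul(Rational(1, 3), Pow(Add(9, Mul(12, 0)), Rational(1, 2))))))), -1) = Pow(Add(-2, -50, Mul(25, Add(-8, Mul(-1, Mul(Rational(1, 3), Pow(Add(9, 0), Rational(1, 2))))))), -1) = Pow(Add(-2, -50, Mul(25, Add(-8, Mul(-1, Mul(Rational(1, 3), Pow(9, Rational(1, 2))))))), -1) = Pow(Add(-2, -50, Mul(25, Add(-8, Mul(-1, Mul(Rational(1, 3), 3))))), -1) = Pow(Add(-2, -50, Mul(25, Add(-8, Mul(-1, 1)))), -1) = Pow(Add(-2, -50, Mul(25, Add(-8, -1))), -1) = Pow(Add(-2, -50, Mul(25, -9)), -1) = Pow(Add(-2, -50, -225), -1) = Pow(-277, -1) = Rational(-1, 277)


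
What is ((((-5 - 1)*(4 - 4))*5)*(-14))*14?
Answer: 0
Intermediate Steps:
((((-5 - 1)*(4 - 4))*5)*(-14))*14 = ((-6*0*5)*(-14))*14 = ((0*5)*(-14))*14 = (0*(-14))*14 = 0*14 = 0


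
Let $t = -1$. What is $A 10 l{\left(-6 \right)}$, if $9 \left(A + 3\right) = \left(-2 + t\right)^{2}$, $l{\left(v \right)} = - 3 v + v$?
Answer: $-240$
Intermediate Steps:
$l{\left(v \right)} = - 2 v$
$A = -2$ ($A = -3 + \frac{\left(-2 - 1\right)^{2}}{9} = -3 + \frac{\left(-3\right)^{2}}{9} = -3 + \frac{1}{9} \cdot 9 = -3 + 1 = -2$)
$A 10 l{\left(-6 \right)} = \left(-2\right) 10 \left(\left(-2\right) \left(-6\right)\right) = \left(-20\right) 12 = -240$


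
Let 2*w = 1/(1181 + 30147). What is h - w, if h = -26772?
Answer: -1677426433/62656 ≈ -26772.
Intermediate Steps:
w = 1/62656 (w = 1/(2*(1181 + 30147)) = (½)/31328 = (½)*(1/31328) = 1/62656 ≈ 1.5960e-5)
h - w = -26772 - 1*1/62656 = -26772 - 1/62656 = -1677426433/62656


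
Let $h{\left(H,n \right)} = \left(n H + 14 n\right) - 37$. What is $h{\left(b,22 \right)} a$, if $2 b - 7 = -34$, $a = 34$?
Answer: $-884$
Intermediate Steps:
$b = - \frac{27}{2}$ ($b = \frac{7}{2} + \frac{1}{2} \left(-34\right) = \frac{7}{2} - 17 = - \frac{27}{2} \approx -13.5$)
$h{\left(H,n \right)} = -37 + 14 n + H n$ ($h{\left(H,n \right)} = \left(H n + 14 n\right) - 37 = \left(14 n + H n\right) - 37 = -37 + 14 n + H n$)
$h{\left(b,22 \right)} a = \left(-37 + 14 \cdot 22 - 297\right) 34 = \left(-37 + 308 - 297\right) 34 = \left(-26\right) 34 = -884$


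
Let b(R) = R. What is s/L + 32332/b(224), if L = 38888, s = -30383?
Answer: 19539391/136108 ≈ 143.56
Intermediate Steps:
s/L + 32332/b(224) = -30383/38888 + 32332/224 = -30383*1/38888 + 32332*(1/224) = -30383/38888 + 8083/56 = 19539391/136108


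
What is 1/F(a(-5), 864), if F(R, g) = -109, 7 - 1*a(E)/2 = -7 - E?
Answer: -1/109 ≈ -0.0091743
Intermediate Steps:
a(E) = 28 + 2*E (a(E) = 14 - 2*(-7 - E) = 14 + (14 + 2*E) = 28 + 2*E)
1/F(a(-5), 864) = 1/(-109) = -1/109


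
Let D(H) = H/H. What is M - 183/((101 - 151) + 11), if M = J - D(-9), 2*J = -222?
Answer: -1395/13 ≈ -107.31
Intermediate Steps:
J = -111 (J = (½)*(-222) = -111)
D(H) = 1
M = -112 (M = -111 - 1*1 = -111 - 1 = -112)
M - 183/((101 - 151) + 11) = -112 - 183/((101 - 151) + 11) = -112 - 183/(-50 + 11) = -112 - 183/(-39) = -112 - 183*(-1/39) = -112 + 61/13 = -1395/13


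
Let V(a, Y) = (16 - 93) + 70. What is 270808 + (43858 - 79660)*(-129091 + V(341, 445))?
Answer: 4622237404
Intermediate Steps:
V(a, Y) = -7 (V(a, Y) = -77 + 70 = -7)
270808 + (43858 - 79660)*(-129091 + V(341, 445)) = 270808 + (43858 - 79660)*(-129091 - 7) = 270808 - 35802*(-129098) = 270808 + 4621966596 = 4622237404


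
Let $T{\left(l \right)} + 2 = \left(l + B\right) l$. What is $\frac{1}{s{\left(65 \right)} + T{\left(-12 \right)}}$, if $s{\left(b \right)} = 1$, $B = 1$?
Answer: $\frac{1}{131} \approx 0.0076336$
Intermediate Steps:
$T{\left(l \right)} = -2 + l \left(1 + l\right)$ ($T{\left(l \right)} = -2 + \left(l + 1\right) l = -2 + \left(1 + l\right) l = -2 + l \left(1 + l\right)$)
$\frac{1}{s{\left(65 \right)} + T{\left(-12 \right)}} = \frac{1}{1 - \left(14 - 144\right)} = \frac{1}{1 - -130} = \frac{1}{1 + 130} = \frac{1}{131}$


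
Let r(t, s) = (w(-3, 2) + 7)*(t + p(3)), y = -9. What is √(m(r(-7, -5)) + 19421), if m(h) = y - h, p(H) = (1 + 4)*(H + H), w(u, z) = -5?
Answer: √19366 ≈ 139.16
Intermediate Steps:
p(H) = 10*H (p(H) = 5*(2*H) = 10*H)
r(t, s) = 60 + 2*t (r(t, s) = (-5 + 7)*(t + 10*3) = 2*(t + 30) = 2*(30 + t) = 60 + 2*t)
m(h) = -9 - h
√(m(r(-7, -5)) + 19421) = √((-9 - (60 + 2*(-7))) + 19421) = √((-9 - (60 - 14)) + 19421) = √((-9 - 1*46) + 19421) = √((-9 - 46) + 19421) = √(-55 + 19421) = √19366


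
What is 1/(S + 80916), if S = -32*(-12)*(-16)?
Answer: 1/74772 ≈ 1.3374e-5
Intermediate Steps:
S = -6144 (S = 384*(-16) = -6144)
1/(S + 80916) = 1/(-6144 + 80916) = 1/74772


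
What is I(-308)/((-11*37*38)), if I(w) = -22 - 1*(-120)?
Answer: -49/7733 ≈ -0.0063365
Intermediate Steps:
I(w) = 98 (I(w) = -22 + 120 = 98)
I(-308)/((-11*37*38)) = 98/((-11*37*38)) = 98/((-407*38)) = 98/(-15466) = 98*(-1/15466) = -49/7733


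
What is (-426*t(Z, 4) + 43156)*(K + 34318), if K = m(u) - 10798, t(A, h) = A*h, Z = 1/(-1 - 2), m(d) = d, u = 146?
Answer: 1034772184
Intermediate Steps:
Z = -1/3 (Z = 1/(-3) = -1/3 ≈ -0.33333)
K = -10652 (K = 146 - 10798 = -10652)
(-426*t(Z, 4) + 43156)*(K + 34318) = (-(-142)*4 + 43156)*(-10652 + 34318) = (-426*(-4/3) + 43156)*23666 = (568 + 43156)*23666 = 43724*23666 = 1034772184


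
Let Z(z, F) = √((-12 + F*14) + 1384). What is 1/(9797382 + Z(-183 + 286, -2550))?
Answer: 699813/6856335292018 - I*√8582/47994347044126 ≈ 1.0207e-7 - 1.9302e-12*I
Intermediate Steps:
Z(z, F) = √(1372 + 14*F) (Z(z, F) = √((-12 + 14*F) + 1384) = √(1372 + 14*F))
1/(9797382 + Z(-183 + 286, -2550)) = 1/(9797382 + √(1372 + 14*(-2550))) = 1/(9797382 + √(1372 - 35700)) = 1/(9797382 + √(-34328)) = 1/(9797382 + 2*I*√8582)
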